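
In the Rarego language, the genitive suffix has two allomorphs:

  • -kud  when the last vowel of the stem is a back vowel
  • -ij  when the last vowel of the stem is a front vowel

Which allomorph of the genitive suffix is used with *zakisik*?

-ij

Since the last vowel of *zakisik* is /i/ (a front vowel), it takes -ij.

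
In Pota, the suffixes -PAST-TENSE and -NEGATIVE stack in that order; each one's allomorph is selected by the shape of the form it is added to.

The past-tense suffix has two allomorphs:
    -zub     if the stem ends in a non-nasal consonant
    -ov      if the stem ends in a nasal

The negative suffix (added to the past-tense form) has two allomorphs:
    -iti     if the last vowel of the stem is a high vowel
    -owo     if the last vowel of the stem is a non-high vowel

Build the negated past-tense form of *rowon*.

rowonovowo

Since the final consonant of *rowon* is /n/ (a nasal), it takes -ov, giving *rowonov*.
The past-tense form *rowonov* — last vowel /o/ (a non-high vowel) → -owo → *rowonovowo*.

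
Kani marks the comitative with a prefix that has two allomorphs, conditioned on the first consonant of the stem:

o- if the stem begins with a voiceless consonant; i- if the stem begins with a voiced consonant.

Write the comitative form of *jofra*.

ijofra

*jofra*: first consonant = /j/, voiced → i- → *ijofra*.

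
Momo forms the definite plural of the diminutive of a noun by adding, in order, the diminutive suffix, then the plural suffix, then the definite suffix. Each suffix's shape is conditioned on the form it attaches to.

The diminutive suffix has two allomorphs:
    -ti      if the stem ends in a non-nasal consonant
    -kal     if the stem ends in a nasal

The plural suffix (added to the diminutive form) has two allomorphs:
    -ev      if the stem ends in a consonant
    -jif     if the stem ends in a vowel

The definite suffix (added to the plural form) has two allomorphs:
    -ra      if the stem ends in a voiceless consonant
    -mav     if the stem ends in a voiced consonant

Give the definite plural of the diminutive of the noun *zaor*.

*zaor* — final consonant /r/ (non-nasal) → -ti → *zaorti*.
The final sound of the diminutive form *zaorti* is /i/, which is a vowel, so the plural suffix is -jif, giving *zaortijif*.
The final consonant of the plural form *zaortijif* is /f/, which is voiceless, so the definite suffix is -ra, giving *zaortijifra*.

zaortijifra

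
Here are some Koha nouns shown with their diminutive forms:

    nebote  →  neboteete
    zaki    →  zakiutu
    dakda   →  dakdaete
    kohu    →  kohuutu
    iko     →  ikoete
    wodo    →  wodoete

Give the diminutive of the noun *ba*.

baete

Looking at the last vowel of each stem: -utu when the last vowel of the stem is a high vowel (*zaki*, *kohu*); -ete when the last vowel of the stem is a non-high vowel (*nebote*, *dakda*, *iko*, *wodo*).
Since the last vowel of *ba* is /a/ (a non-high vowel), it takes -ete, giving *baete*.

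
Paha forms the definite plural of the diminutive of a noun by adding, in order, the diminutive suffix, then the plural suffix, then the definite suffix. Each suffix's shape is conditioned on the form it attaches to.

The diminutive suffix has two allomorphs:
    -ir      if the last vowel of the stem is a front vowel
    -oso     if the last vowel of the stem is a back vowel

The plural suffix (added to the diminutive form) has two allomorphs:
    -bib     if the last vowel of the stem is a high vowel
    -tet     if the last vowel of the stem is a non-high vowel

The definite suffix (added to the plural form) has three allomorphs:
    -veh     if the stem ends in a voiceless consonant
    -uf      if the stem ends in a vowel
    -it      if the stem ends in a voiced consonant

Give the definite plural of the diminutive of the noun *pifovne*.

pifovneirbibit

*pifovne* — last vowel /e/ (a front vowel) → -ir → *pifovneir*.
Since the last vowel of the diminutive form *pifovneir* is /i/ (a high vowel), it takes -bib, giving *pifovneirbib*.
The plural form *pifovneirbib*: final sound = /b/, a voiced consonant → -it → *pifovneirbibit*.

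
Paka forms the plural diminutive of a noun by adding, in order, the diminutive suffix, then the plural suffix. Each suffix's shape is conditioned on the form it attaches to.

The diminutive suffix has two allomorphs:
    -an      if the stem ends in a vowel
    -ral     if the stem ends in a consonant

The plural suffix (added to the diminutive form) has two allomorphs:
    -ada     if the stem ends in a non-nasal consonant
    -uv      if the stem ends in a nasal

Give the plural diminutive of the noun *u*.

uanuv

*u* — final sound /u/ (a vowel) → -an → *uan*.
The diminutive form *uan*: final consonant = /n/, a nasal → -uv → *uanuv*.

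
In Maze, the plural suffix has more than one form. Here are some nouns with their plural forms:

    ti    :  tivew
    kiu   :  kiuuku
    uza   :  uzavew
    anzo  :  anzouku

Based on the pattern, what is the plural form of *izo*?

izouku

The suffix is conditioned by the last vowel: -uku when the last vowel of the stem is a rounded vowel (*kiu*, *anzo*); -vew when the last vowel of the stem is an unrounded vowel (*ti*, *uza*).
The last vowel of *izo* is /o/, which is a rounded vowel, so the suffix is -uku, giving *izouku*.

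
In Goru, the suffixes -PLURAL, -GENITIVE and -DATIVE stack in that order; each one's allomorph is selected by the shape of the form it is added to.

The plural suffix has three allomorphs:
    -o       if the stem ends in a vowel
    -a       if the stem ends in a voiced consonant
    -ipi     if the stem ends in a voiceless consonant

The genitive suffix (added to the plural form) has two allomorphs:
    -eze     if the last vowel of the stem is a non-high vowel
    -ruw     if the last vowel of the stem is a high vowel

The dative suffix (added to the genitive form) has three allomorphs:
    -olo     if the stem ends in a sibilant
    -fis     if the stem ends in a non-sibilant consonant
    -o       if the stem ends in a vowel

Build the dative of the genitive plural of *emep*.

The final sound of *emep* is /p/, which is a voiceless consonant, so the plural suffix is -ipi, giving *emepipi*.
The last vowel of the plural form *emepipi* is /i/, which is a high vowel, so the genitive suffix is -ruw, giving *emepipiruw*.
The genitive form *emepipiruw* — final sound /w/ (a non-sibilant consonant) → -fis → *emepipiruwfis*.

emepipiruwfis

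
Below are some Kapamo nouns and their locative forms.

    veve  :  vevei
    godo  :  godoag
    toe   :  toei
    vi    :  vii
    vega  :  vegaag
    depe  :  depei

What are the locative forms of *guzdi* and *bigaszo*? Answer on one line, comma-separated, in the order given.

guzdii, bigaszoag

Looking at the last vowel of each stem: -i when the last vowel of the stem is a front vowel (*veve*, *toe*, *vi*, *depe*); -ag when the last vowel of the stem is a back vowel (*godo*, *vega*).
*guzdi* — last vowel /i/ (a front vowel) → -i → *guzdii*.
*bigaszo* — last vowel /o/ (a back vowel) → -ag → *bigaszoag*.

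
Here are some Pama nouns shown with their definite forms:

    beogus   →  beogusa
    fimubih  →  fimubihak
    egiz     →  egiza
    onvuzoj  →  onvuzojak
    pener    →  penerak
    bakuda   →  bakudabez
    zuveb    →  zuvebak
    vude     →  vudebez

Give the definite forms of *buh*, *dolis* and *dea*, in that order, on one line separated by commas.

Looking at the final sound of each stem: -a when the stem ends in a sibilant (*beogus*, *egiz*); -ak when the stem ends in a non-sibilant consonant (*fimubih*, *onvuzoj*, *pener*, *zuveb*); -bez when the stem ends in a vowel (*bakuda*, *vude*).
*buh* — final sound /h/ (a non-sibilant consonant) → -ak → *buhak*.
*dolis* — final sound /s/ (a sibilant) → -a → *dolisa*.
*dea* — final sound /a/ (a vowel) → -bez → *deabez*.

buhak, dolisa, deabez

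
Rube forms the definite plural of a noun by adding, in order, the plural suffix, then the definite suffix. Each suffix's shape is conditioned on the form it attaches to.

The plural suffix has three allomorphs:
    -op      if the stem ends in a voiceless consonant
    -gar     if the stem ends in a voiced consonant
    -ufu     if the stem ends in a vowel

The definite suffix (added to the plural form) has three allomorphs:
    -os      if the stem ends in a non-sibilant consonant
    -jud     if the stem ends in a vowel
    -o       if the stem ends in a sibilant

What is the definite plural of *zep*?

The final sound of *zep* is /p/, which is a voiceless consonant, so the plural suffix is -op, giving *zepop*.
Since the final sound of the plural form *zepop* is /p/ (a non-sibilant consonant), it takes -os, giving *zepopos*.

zepopos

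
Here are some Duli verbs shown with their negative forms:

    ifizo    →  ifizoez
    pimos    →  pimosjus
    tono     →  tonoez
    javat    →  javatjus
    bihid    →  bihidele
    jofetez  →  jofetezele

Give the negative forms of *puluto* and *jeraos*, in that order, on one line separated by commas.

pulutoez, jeraosjus

The pattern is voicing of the final sound: -jus when the stem ends in a voiceless consonant (*pimos*, *javat*); -ele when the stem ends in a voiced consonant (*bihid*, *jofetez*); -ez when the stem ends in a vowel (*ifizo*, *tono*).
*puluto*: final sound = /o/, a vowel → -ez → *pulutoez*.
The final sound of *jeraos* is /s/, which is a voiceless consonant, so the suffix is -jus, giving *jeraosjus*.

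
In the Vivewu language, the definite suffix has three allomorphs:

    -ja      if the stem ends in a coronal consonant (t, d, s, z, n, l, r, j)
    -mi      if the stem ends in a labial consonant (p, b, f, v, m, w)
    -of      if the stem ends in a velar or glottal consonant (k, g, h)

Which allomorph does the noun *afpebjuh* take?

*afpebjuh*: final consonant = /h/, velar/glottal → -of.

-of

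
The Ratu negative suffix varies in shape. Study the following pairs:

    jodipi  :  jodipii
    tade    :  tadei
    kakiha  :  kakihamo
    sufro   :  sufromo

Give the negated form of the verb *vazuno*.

vazunomo

The pattern is front/back vowel harmony: -i when the last vowel of the stem is a front vowel (*jodipi*, *tade*); -mo when the last vowel of the stem is a back vowel (*kakiha*, *sufro*).
Since the last vowel of *vazuno* is /o/ (a back vowel), it takes -mo, giving *vazunomo*.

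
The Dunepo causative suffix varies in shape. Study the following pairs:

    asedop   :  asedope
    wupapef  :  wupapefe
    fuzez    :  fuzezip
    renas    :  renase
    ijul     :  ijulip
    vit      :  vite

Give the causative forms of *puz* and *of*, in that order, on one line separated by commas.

puzip, ofe

Looking at the final consonant of each stem: -e when the stem ends in a voiceless consonant (*asedop*, *wupapef*, *renas*, *vit*); -ip when the stem ends in a voiced consonant (*fuzez*, *ijul*).
*puz* — final consonant /z/ (voiced) → -ip → *puzip*.
*of*: final consonant = /f/, voiceless → -e → *ofe*.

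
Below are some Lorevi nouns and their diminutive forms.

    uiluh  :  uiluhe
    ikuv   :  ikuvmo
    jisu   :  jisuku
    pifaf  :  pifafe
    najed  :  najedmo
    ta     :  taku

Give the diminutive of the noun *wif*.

The suffix is conditioned by the final sound: -e when the stem ends in a voiceless consonant (*uiluh*, *pifaf*); -mo when the stem ends in a voiced consonant (*ikuv*, *najed*); -ku when the stem ends in a vowel (*jisu*, *ta*).
Since the final sound of *wif* is /f/ (a voiceless consonant), it takes -e, giving *wife*.

wife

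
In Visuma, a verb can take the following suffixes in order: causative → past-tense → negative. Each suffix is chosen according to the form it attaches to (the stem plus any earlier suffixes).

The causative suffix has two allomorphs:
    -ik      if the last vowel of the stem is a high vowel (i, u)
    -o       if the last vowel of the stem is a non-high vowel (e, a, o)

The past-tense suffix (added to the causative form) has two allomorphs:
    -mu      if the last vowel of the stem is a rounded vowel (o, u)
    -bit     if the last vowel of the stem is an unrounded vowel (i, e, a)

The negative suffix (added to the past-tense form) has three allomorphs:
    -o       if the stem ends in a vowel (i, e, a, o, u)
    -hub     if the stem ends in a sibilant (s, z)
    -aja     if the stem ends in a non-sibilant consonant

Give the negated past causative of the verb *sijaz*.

sijazomuo

Since the last vowel of *sijaz* is /a/ (a non-high vowel), it takes -o, giving *sijazo*.
The last vowel of the causative form *sijazo* is /o/, which is a rounded vowel, so the past-tense suffix is -mu, giving *sijazomu*.
The past-tense form *sijazomu* — final sound /u/ (a vowel) → -o → *sijazomuo*.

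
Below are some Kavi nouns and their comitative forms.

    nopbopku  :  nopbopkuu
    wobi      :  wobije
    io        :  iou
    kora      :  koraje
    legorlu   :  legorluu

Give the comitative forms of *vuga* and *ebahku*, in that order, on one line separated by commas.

The suffix is conditioned by the last vowel: -u when the last vowel of the stem is a rounded vowel (*nopbopku*, *io*, *legorlu*); -je when the last vowel of the stem is an unrounded vowel (*wobi*, *kora*).
Since the last vowel of *vuga* is /a/ (an unrounded vowel), it takes -je, giving *vugaje*.
The last vowel of *ebahku* is /u/, which is a rounded vowel, so the suffix is -u, giving *ebahkuu*.

vugaje, ebahkuu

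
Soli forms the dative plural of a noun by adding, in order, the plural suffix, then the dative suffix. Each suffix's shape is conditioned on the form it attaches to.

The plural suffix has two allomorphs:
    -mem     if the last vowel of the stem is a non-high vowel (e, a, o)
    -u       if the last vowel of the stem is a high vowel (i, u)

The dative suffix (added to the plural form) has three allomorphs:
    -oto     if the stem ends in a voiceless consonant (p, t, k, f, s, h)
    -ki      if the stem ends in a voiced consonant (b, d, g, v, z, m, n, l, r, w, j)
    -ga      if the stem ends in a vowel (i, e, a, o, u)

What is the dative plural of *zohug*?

The last vowel of *zohug* is /u/, which is a high vowel, so the plural suffix is -u, giving *zohugu*.
The final sound of the plural form *zohugu* is /u/, which is a vowel, so the dative suffix is -ga, giving *zohuguga*.

zohuguga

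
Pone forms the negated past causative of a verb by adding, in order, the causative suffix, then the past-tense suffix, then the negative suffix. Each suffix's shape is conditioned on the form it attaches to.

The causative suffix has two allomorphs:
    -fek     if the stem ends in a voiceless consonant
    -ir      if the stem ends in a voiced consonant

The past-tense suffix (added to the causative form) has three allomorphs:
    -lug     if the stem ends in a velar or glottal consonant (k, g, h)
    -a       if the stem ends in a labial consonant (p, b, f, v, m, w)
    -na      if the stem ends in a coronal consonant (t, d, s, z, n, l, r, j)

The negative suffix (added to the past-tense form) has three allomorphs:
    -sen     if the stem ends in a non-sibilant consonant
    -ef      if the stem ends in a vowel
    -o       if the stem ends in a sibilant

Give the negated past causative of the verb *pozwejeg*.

pozwejegirnaef

Since the final consonant of *pozwejeg* is /g/ (voiced), it takes -ir, giving *pozwejegir*.
The causative form *pozwejegir* — final consonant /r/ (coronal) → -na → *pozwejegirna*.
The final sound of the past-tense form *pozwejegirna* is /a/, which is a vowel, so the negative suffix is -ef, giving *pozwejegirnaef*.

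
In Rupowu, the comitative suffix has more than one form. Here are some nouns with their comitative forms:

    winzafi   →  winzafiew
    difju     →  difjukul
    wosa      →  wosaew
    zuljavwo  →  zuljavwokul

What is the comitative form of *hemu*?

hemukul

The suffix is conditioned by the last vowel: -kul when the last vowel of the stem is a rounded vowel (*difju*, *zuljavwo*); -ew when the last vowel of the stem is an unrounded vowel (*winzafi*, *wosa*).
*hemu*: last vowel = /u/, a rounded vowel → -kul → *hemukul*.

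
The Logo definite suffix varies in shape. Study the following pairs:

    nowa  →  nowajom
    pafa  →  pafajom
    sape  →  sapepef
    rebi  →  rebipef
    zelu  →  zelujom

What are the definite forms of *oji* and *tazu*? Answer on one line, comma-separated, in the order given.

The suffix is conditioned by the last vowel: -pef when the last vowel of the stem is a front vowel (*sape*, *rebi*); -jom when the last vowel of the stem is a back vowel (*nowa*, *pafa*, *zelu*).
*oji*: last vowel = /i/, a front vowel → -pef → *ojipef*.
*tazu* — last vowel /u/ (a back vowel) → -jom → *tazujom*.

ojipef, tazujom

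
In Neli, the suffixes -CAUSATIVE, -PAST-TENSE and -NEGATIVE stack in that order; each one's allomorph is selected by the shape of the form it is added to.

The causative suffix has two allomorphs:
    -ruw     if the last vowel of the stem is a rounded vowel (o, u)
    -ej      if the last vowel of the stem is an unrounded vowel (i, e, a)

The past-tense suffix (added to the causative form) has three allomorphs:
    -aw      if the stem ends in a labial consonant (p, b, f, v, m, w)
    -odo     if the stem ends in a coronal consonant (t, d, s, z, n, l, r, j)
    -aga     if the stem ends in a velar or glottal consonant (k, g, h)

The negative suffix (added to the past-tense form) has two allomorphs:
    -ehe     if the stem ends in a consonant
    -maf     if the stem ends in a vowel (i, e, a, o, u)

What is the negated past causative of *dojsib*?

*dojsib*: last vowel = /i/, an unrounded vowel → -ej → *dojsibej*.
The causative form *dojsibej*: final consonant = /j/, coronal → -odo → *dojsibejodo*.
Since the final sound of the past-tense form *dojsibejodo* is /o/ (a vowel), it takes -maf, giving *dojsibejodomaf*.

dojsibejodomaf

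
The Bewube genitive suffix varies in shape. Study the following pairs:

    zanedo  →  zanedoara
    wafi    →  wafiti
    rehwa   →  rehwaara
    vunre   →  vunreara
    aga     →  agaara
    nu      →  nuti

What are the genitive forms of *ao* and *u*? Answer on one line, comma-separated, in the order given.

aoara, uti

The pattern is height harmony: -ti when the last vowel of the stem is a high vowel (*wafi*, *nu*); -ara when the last vowel of the stem is a non-high vowel (*zanedo*, *rehwa*, *vunre*, *aga*).
*ao* — last vowel /o/ (a non-high vowel) → -ara → *aoara*.
*u*: last vowel = /u/, a high vowel → -ti → *uti*.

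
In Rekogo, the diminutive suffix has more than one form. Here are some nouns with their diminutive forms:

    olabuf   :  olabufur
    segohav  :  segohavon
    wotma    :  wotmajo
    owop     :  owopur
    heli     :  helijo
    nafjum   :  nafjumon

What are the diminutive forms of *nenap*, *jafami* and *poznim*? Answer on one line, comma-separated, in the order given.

The pattern is voicing of the final sound: -ur when the stem ends in a voiceless consonant (*olabuf*, *owop*); -on when the stem ends in a voiced consonant (*segohav*, *nafjum*); -jo when the stem ends in a vowel (*wotma*, *heli*).
The final sound of *nenap* is /p/, which is a voiceless consonant, so the suffix is -ur, giving *nenapur*.
*jafami*: final sound = /i/, a vowel → -jo → *jafamijo*.
*poznim*: final sound = /m/, a voiced consonant → -on → *poznimon*.

nenapur, jafamijo, poznimon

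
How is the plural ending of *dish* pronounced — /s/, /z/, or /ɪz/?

/ɪz/

The stem *dish* ends in a sibilant (/s, z, ʃ, ʒ, tʃ, dʒ/).
The plural suffix surfaces as /ɪz/ after sibilants, /s/ after other voiceless consonants, and /z/ after other voiced sounds.
So the plural -s on *dish* is pronounced /ɪz/.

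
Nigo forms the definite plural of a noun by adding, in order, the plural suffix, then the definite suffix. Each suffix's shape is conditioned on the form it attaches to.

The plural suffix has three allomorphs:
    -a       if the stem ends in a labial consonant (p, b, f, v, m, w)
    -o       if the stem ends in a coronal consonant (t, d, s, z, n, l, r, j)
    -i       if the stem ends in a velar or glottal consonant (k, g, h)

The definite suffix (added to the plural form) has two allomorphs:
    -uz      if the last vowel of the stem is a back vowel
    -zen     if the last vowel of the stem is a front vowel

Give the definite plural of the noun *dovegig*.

dovegigizen

*dovegig* — final consonant /g/ (velar/glottal) → -i → *dovegigi*.
The plural form *dovegigi* — last vowel /i/ (a front vowel) → -zen → *dovegigizen*.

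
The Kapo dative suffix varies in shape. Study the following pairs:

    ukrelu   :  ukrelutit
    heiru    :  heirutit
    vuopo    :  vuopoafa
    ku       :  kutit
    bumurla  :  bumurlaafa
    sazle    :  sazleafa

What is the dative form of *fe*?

feafa

The suffix is conditioned by the last vowel: -tit when the last vowel of the stem is a high vowel (*ukrelu*, *heiru*, *ku*); -afa when the last vowel of the stem is a non-high vowel (*vuopo*, *bumurla*, *sazle*).
*fe*: last vowel = /e/, a non-high vowel → -afa → *feafa*.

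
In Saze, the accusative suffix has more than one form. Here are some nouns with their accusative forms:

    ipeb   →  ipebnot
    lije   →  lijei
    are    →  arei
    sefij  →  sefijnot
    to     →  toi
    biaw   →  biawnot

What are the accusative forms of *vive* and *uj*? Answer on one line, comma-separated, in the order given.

The alternation tracks the final sound of the stem — -not when the stem ends in a consonant (*ipeb*, *sefij*, *biaw*); -i when the stem ends in a vowel (*lije*, *are*, *to*).
*vive* — final sound /e/ (a vowel) → -i → *vivei*.
The final sound of *uj* is /j/, which is a consonant, so the suffix is -not, giving *ujnot*.

vivei, ujnot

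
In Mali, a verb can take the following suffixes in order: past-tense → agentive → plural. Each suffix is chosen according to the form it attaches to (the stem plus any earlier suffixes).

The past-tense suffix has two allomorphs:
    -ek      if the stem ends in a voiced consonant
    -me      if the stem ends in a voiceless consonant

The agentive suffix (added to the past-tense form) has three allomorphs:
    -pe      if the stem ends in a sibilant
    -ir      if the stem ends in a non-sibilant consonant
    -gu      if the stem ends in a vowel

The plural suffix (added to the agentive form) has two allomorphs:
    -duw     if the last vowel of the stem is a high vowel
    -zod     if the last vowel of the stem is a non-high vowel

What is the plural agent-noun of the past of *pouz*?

pouzekirduw

The final consonant of *pouz* is /z/, which is voiced, so the past-tense suffix is -ek, giving *pouzek*.
The past-tense form *pouzek* — final sound /k/ (a non-sibilant consonant) → -ir → *pouzekir*.
Since the last vowel of the agentive form *pouzekir* is /i/ (a high vowel), it takes -duw, giving *pouzekirduw*.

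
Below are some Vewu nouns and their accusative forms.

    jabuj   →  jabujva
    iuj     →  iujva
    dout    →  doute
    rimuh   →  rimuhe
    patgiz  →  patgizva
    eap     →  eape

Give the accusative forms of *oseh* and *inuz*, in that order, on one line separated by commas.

The alternation tracks the final consonant of the stem — -e when the stem ends in a voiceless consonant (*dout*, *rimuh*, *eap*); -va when the stem ends in a voiced consonant (*jabuj*, *iuj*, *patgiz*).
Since the final consonant of *oseh* is /h/ (voiceless), it takes -e, giving *osehe*.
Since the final consonant of *inuz* is /z/ (voiced), it takes -va, giving *inuzva*.

osehe, inuzva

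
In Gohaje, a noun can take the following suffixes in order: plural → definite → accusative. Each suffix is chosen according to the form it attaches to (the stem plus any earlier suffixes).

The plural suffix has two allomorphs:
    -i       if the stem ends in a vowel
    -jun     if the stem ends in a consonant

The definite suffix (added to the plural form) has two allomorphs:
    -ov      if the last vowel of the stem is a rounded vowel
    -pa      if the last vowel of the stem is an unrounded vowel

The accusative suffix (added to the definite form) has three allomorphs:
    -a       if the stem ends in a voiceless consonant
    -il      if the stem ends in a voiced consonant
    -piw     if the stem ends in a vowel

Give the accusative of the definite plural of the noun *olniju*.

olnijuipapiw

The final sound of *olniju* is /u/, which is a vowel, so the plural suffix is -i, giving *olnijui*.
The last vowel of the plural form *olnijui* is /i/, which is an unrounded vowel, so the definite suffix is -pa, giving *olnijuipa*.
The definite form *olnijuipa*: final sound = /a/, a vowel → -piw → *olnijuipapiw*.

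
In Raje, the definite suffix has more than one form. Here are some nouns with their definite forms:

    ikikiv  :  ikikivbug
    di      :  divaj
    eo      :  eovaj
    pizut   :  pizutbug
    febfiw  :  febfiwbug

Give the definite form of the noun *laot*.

Looking at the final sound of each stem: -bug when the stem ends in a consonant (*ikikiv*, *pizut*, *febfiw*); -vaj when the stem ends in a vowel (*di*, *eo*).
*laot*: final sound = /t/, a consonant → -bug → *laotbug*.

laotbug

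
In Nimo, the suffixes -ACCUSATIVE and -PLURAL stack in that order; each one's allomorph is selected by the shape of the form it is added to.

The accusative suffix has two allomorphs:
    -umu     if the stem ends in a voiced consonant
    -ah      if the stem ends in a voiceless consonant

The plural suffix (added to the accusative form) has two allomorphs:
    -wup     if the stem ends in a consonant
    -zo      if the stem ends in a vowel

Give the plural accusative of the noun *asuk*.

*asuk* — final consonant /k/ (voiceless) → -ah → *asukah*.
The accusative form *asukah* — final sound /h/ (a consonant) → -wup → *asukahwup*.

asukahwup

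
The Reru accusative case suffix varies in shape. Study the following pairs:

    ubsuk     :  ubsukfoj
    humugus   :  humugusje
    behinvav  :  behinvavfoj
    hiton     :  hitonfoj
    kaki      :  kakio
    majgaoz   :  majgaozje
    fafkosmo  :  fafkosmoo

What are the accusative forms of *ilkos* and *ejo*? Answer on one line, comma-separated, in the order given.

The suffix is conditioned by the final sound: -je when the stem ends in a sibilant (*humugus*, *majgaoz*); -foj when the stem ends in a non-sibilant consonant (*ubsuk*, *behinvav*, *hiton*); -o when the stem ends in a vowel (*kaki*, *fafkosmo*).
Since the final sound of *ilkos* is /s/ (a sibilant), it takes -je, giving *ilkosje*.
*ejo*: final sound = /o/, a vowel → -o → *ejoo*.

ilkosje, ejoo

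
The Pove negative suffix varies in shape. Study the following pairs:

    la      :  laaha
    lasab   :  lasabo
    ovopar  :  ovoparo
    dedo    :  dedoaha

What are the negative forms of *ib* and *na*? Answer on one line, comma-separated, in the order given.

ibo, naaha

The alternation tracks the final sound of the stem — -o when the stem ends in a consonant (*lasab*, *ovopar*); -aha when the stem ends in a vowel (*la*, *dedo*).
Since the final sound of *ib* is /b/ (a consonant), it takes -o, giving *ibo*.
*na* — final sound /a/ (a vowel) → -aha → *naaha*.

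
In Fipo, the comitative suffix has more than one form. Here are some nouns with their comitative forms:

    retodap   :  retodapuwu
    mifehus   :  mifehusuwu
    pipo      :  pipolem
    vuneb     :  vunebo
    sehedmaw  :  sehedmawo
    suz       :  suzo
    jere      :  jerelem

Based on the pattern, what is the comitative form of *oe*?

oelem

The pattern is voicing of the final sound: -uwu when the stem ends in a voiceless consonant (*retodap*, *mifehus*); -o when the stem ends in a voiced consonant (*vuneb*, *sehedmaw*, *suz*); -lem when the stem ends in a vowel (*pipo*, *jere*).
*oe*: final sound = /e/, a vowel → -lem → *oelem*.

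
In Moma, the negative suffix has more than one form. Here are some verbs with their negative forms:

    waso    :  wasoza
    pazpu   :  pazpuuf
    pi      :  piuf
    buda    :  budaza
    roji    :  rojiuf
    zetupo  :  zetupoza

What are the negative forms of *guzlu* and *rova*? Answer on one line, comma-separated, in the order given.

The suffix is conditioned by the last vowel: -uf when the last vowel of the stem is a high vowel (*pazpu*, *pi*, *roji*); -za when the last vowel of the stem is a non-high vowel (*waso*, *buda*, *zetupo*).
*guzlu* — last vowel /u/ (a high vowel) → -uf → *guzluuf*.
The last vowel of *rova* is /a/, which is a non-high vowel, so the suffix is -za, giving *rovaza*.

guzluuf, rovaza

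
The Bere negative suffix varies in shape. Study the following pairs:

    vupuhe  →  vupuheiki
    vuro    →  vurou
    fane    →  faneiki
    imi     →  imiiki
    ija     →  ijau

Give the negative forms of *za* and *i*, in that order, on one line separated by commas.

The alternation tracks the last vowel of the stem — -iki when the last vowel of the stem is a front vowel (*vupuhe*, *fane*, *imi*); -u when the last vowel of the stem is a back vowel (*vuro*, *ija*).
Since the last vowel of *za* is /a/ (a back vowel), it takes -u, giving *zau*.
*i* — last vowel /i/ (a front vowel) → -iki → *iiki*.

zau, iiki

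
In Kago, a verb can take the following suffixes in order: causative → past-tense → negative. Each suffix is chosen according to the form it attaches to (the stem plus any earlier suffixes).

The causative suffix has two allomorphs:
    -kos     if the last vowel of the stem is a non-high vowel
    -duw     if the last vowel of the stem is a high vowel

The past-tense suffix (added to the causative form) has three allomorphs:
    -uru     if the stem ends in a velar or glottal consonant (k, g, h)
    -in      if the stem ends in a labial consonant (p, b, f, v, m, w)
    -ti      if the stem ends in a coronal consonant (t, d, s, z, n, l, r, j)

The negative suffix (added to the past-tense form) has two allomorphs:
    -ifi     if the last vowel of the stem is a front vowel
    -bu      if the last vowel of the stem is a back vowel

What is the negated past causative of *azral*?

azralkostiifi

The last vowel of *azral* is /a/, which is a non-high vowel, so the causative suffix is -kos, giving *azralkos*.
The final consonant of the causative form *azralkos* is /s/, which is coronal, so the past-tense suffix is -ti, giving *azralkosti*.
The past-tense form *azralkosti*: last vowel = /i/, a front vowel → -ifi → *azralkostiifi*.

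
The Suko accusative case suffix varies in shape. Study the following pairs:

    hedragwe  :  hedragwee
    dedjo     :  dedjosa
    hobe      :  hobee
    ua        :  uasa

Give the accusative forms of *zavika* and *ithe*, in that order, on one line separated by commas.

The suffix is conditioned by the last vowel: -e when the last vowel of the stem is a front vowel (*hedragwe*, *hobe*); -sa when the last vowel of the stem is a back vowel (*dedjo*, *ua*).
*zavika* — last vowel /a/ (a back vowel) → -sa → *zavikasa*.
*ithe* — last vowel /e/ (a front vowel) → -e → *ithee*.

zavikasa, ithee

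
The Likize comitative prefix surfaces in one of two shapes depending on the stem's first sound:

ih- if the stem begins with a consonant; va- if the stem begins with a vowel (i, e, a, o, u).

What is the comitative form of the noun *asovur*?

vaasovur

*asovur*: first sound = /a/, a vowel → va- → *vaasovur*.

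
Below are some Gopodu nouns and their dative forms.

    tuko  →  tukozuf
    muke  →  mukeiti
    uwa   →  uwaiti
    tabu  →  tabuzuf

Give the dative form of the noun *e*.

eiti

The alternation tracks the last vowel of the stem — -zuf when the last vowel of the stem is a rounded vowel (*tuko*, *tabu*); -iti when the last vowel of the stem is an unrounded vowel (*muke*, *uwa*).
Since the last vowel of *e* is /e/ (an unrounded vowel), it takes -iti, giving *eiti*.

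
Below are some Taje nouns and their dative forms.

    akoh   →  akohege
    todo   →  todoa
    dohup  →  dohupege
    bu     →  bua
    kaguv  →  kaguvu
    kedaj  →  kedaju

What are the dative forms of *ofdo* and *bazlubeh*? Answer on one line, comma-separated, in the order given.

The suffix is conditioned by the final sound: -ege when the stem ends in a voiceless consonant (*akoh*, *dohup*); -u when the stem ends in a voiced consonant (*kaguv*, *kedaj*); -a when the stem ends in a vowel (*todo*, *bu*).
Since the final sound of *ofdo* is /o/ (a vowel), it takes -a, giving *ofdoa*.
The final sound of *bazlubeh* is /h/, which is a voiceless consonant, so the suffix is -ege, giving *bazlubehege*.

ofdoa, bazlubehege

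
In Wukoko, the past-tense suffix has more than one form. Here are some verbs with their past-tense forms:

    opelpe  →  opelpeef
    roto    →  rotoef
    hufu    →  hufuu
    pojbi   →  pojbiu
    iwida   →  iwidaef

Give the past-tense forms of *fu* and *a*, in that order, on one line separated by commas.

The alternation tracks the last vowel of the stem — -u when the last vowel of the stem is a high vowel (*hufu*, *pojbi*); -ef when the last vowel of the stem is a non-high vowel (*opelpe*, *roto*, *iwida*).
*fu*: last vowel = /u/, a high vowel → -u → *fuu*.
Since the last vowel of *a* is /a/ (a non-high vowel), it takes -ef, giving *aef*.

fuu, aef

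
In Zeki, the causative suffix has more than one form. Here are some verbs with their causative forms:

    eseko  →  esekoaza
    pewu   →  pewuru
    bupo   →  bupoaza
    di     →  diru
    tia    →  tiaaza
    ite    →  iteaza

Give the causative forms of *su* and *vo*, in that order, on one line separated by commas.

suru, voaza

The alternation tracks the last vowel of the stem — -ru when the last vowel of the stem is a high vowel (*pewu*, *di*); -aza when the last vowel of the stem is a non-high vowel (*eseko*, *bupo*, *tia*, *ite*).
The last vowel of *su* is /u/, which is a high vowel, so the suffix is -ru, giving *suru*.
*vo*: last vowel = /o/, a non-high vowel → -aza → *voaza*.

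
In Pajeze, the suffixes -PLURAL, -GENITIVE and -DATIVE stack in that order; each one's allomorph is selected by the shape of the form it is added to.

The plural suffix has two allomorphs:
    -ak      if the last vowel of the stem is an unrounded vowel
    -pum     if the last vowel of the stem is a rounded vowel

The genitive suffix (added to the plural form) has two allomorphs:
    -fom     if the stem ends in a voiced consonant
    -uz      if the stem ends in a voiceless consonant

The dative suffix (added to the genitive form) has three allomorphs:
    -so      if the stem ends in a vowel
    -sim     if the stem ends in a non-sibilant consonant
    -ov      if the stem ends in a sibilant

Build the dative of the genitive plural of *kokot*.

*kokot*: last vowel = /o/, a rounded vowel → -pum → *kokotpum*.
The plural form *kokotpum*: final consonant = /m/, voiced → -fom → *kokotpumfom*.
The genitive form *kokotpumfom*: final sound = /m/, a non-sibilant consonant → -sim → *kokotpumfomsim*.

kokotpumfomsim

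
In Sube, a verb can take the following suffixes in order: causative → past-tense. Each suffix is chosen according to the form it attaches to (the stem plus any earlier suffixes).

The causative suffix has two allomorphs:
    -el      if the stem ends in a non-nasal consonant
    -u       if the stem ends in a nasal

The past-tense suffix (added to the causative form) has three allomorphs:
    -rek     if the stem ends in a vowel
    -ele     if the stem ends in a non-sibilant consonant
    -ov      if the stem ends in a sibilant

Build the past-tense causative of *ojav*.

ojavelele

Since the final consonant of *ojav* is /v/ (non-nasal), it takes -el, giving *ojavel*.
The causative form *ojavel*: final sound = /l/, a non-sibilant consonant → -ele → *ojavelele*.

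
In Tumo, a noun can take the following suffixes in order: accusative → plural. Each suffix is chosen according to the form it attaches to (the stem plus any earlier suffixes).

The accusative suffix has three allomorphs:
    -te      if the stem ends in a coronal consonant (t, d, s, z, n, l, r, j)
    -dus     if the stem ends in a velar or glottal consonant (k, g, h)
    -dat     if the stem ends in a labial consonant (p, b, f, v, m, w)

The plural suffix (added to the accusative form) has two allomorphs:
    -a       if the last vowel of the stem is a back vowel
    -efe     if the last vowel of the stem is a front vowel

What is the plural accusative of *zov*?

Since the final consonant of *zov* is /v/ (labial), it takes -dat, giving *zovdat*.
The last vowel of the accusative form *zovdat* is /a/, which is a back vowel, so the plural suffix is -a, giving *zovdata*.

zovdata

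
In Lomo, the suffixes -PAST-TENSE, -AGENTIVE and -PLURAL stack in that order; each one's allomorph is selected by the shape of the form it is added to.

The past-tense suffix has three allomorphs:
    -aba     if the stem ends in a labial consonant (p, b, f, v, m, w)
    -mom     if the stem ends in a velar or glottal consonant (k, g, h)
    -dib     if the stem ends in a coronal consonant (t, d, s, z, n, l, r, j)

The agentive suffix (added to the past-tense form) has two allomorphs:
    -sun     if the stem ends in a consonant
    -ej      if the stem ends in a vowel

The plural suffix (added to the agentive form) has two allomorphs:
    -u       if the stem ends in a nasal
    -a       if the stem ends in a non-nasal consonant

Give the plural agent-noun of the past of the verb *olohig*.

olohigmomsunu

The final consonant of *olohig* is /g/, which is velar/glottal, so the past-tense suffix is -mom, giving *olohigmom*.
Since the final sound of the past-tense form *olohigmom* is /m/ (a consonant), it takes -sun, giving *olohigmomsun*.
The agentive form *olohigmomsun* — final consonant /n/ (a nasal) → -u → *olohigmomsunu*.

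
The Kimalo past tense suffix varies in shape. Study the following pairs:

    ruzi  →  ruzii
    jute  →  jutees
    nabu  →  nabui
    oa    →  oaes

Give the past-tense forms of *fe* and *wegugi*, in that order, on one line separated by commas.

The alternation tracks the last vowel of the stem — -i when the last vowel of the stem is a high vowel (*ruzi*, *nabu*); -es when the last vowel of the stem is a non-high vowel (*jute*, *oa*).
Since the last vowel of *fe* is /e/ (a non-high vowel), it takes -es, giving *fees*.
*wegugi*: last vowel = /i/, a high vowel → -i → *wegugii*.

fees, wegugii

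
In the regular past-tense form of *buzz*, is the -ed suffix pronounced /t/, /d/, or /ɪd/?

/d/

The stem *buzz* ends in a voiced sound other than /d/.
The -ed suffix is realized as /ɪd/ after /t, d/; as /t/ after other voiceless consonants; and as /d/ after other voiced sounds.
So -ed on *buzz* is pronounced /d/.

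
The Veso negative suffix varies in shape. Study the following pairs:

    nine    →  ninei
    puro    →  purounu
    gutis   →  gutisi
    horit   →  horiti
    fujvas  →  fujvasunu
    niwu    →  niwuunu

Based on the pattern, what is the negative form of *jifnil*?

The pattern is front/back vowel harmony: -i when the last vowel of the stem is a front vowel (*nine*, *gutis*, *horit*); -unu when the last vowel of the stem is a back vowel (*puro*, *fujvas*, *niwu*).
The last vowel of *jifnil* is /i/, which is a front vowel, so the suffix is -i, giving *jifnili*.

jifnili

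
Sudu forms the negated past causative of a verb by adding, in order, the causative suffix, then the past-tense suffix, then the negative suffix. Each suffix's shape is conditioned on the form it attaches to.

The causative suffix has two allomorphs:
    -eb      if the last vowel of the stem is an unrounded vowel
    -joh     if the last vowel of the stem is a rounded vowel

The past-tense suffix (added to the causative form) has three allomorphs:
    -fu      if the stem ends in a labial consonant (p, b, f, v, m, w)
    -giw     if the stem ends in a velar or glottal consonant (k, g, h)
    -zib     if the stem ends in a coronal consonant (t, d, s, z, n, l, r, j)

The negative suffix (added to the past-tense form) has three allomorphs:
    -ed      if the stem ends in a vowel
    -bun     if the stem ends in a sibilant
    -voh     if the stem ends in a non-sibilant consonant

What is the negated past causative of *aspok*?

aspokjohgiwvoh

*aspok* — last vowel /o/ (a rounded vowel) → -joh → *aspokjoh*.
The causative form *aspokjoh*: final consonant = /h/, velar/glottal → -giw → *aspokjohgiw*.
The past-tense form *aspokjohgiw* — final sound /w/ (a non-sibilant consonant) → -voh → *aspokjohgiwvoh*.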